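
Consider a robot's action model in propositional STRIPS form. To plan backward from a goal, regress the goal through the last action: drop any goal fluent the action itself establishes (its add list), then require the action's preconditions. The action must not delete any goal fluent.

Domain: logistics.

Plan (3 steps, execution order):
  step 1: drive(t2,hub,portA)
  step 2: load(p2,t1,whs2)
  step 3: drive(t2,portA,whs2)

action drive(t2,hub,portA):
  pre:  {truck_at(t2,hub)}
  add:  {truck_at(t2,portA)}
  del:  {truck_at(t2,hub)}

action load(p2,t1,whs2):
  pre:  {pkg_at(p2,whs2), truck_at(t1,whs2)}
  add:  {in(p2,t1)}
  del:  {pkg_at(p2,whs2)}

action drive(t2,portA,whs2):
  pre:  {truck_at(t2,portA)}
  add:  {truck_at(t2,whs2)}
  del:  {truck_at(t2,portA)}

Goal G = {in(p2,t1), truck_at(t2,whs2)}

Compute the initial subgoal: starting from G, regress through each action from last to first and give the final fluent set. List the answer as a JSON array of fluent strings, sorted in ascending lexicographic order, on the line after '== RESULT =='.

Regress step by step:
  through step 3 (drive(t2,portA,whs2)): drop {truck_at(t2,whs2)}, keep {in(p2,t1)}, require {truck_at(t2,portA)}
    → {in(p2,t1), truck_at(t2,portA)}
  through step 2 (load(p2,t1,whs2)): drop {in(p2,t1)}, keep {truck_at(t2,portA)}, require {pkg_at(p2,whs2), truck_at(t1,whs2)}
    → {pkg_at(p2,whs2), truck_at(t1,whs2), truck_at(t2,portA)}
  through step 1 (drive(t2,hub,portA)): drop {truck_at(t2,portA)}, keep {pkg_at(p2,whs2), truck_at(t1,whs2)}, require {truck_at(t2,hub)}
    → {pkg_at(p2,whs2), truck_at(t1,whs2), truck_at(t2,hub)}

== RESULT ==
["pkg_at(p2,whs2)", "truck_at(t1,whs2)", "truck_at(t2,hub)"]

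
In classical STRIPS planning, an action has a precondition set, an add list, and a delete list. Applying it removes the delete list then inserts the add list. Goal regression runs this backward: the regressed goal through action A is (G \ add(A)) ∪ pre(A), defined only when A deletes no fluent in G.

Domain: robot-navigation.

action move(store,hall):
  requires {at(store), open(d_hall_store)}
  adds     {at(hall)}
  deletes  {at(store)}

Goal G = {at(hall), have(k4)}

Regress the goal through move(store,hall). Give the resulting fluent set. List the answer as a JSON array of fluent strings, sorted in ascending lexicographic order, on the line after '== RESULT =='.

Regress:
  G ∩ del = {}  (empty — regression defined)
  G \ add = {at(hall), have(k4)} \ {at(hall)} = {have(k4)}
  ∪ pre   = {have(k4)} ∪ {at(store), open(d_hall_store)}
          = {at(store), have(k4), open(d_hall_store)}

== RESULT ==
["at(store)", "have(k4)", "open(d_hall_store)"]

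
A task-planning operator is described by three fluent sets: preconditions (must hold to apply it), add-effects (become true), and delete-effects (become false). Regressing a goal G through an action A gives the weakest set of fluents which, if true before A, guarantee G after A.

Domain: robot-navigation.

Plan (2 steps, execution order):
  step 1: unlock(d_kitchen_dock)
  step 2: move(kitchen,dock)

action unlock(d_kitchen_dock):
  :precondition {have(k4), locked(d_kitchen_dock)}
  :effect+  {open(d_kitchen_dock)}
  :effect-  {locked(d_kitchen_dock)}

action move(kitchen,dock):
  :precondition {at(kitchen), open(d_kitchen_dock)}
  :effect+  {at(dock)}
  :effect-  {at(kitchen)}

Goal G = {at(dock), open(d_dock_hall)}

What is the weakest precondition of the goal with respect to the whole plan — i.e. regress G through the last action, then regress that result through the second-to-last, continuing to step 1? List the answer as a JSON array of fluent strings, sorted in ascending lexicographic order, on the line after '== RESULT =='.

Work backward from the goal:
  through step 2 (move(kitchen,dock)): drop {at(dock)}, keep {open(d_dock_hall)}, require {at(kitchen), open(d_kitchen_dock)}
    → {at(kitchen), open(d_dock_hall), open(d_kitchen_dock)}
  through step 1 (unlock(d_kitchen_dock)): drop {open(d_kitchen_dock)}, keep {at(kitchen), open(d_dock_hall)}, require {have(k4), locked(d_kitchen_dock)}
    → {at(kitchen), have(k4), locked(d_kitchen_dock), open(d_dock_hall)}

== RESULT ==
["at(kitchen)", "have(k4)", "locked(d_kitchen_dock)", "open(d_dock_hall)"]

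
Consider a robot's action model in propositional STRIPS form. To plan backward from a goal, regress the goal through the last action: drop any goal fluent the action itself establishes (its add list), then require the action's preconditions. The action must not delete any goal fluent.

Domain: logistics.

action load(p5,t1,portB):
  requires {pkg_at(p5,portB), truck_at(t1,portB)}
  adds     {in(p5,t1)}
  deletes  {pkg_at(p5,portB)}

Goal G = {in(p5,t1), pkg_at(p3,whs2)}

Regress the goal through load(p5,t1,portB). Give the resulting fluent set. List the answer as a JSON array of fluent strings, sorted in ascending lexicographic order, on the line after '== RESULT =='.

Regress:
  G ∩ del = {}  (empty — regression defined)
  G \ add = {in(p5,t1), pkg_at(p3,whs2)} \ {in(p5,t1)} = {pkg_at(p3,whs2)}
  ∪ pre   = {pkg_at(p3,whs2)} ∪ {pkg_at(p5,portB), truck_at(t1,portB)}
          = {pkg_at(p3,whs2), pkg_at(p5,portB), truck_at(t1,portB)}

== RESULT ==
["pkg_at(p3,whs2)", "pkg_at(p5,portB)", "truck_at(t1,portB)"]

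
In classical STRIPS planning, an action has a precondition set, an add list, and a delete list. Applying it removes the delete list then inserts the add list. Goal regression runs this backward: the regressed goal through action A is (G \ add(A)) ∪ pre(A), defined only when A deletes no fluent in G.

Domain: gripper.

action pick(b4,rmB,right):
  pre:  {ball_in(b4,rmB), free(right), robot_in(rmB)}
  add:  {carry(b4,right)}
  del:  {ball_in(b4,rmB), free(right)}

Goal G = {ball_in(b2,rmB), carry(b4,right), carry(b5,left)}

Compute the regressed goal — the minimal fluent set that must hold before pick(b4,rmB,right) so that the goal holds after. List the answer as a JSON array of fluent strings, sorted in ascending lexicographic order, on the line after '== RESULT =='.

Compute (G \ add) ∪ pre:
  G ∩ del = {}  (empty — regression defined)
  G \ add = {ball_in(b2,rmB), carry(b4,right), carry(b5,left)} \ {carry(b4,right)} = {ball_in(b2,rmB), carry(b5,left)}
  ∪ pre   = {ball_in(b2,rmB), carry(b5,left)} ∪ {ball_in(b4,rmB), free(right), robot_in(rmB)}
          = {ball_in(b2,rmB), ball_in(b4,rmB), carry(b5,left), free(right), robot_in(rmB)}

== RESULT ==
["ball_in(b2,rmB)", "ball_in(b4,rmB)", "carry(b5,left)", "free(right)", "robot_in(rmB)"]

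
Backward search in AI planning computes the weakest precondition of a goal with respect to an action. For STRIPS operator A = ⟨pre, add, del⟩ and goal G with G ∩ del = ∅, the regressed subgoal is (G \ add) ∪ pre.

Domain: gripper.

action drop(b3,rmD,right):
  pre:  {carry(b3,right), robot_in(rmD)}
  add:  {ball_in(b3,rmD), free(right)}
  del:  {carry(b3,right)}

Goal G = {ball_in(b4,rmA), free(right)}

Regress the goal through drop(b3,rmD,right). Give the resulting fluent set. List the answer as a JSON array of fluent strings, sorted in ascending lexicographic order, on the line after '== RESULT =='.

Compute (G \ add) ∪ pre:
  G ∩ del = {}  (empty — regression defined)
  G \ add = {ball_in(b4,rmA), free(right)} \ {ball_in(b3,rmD), free(right)} = {ball_in(b4,rmA)}
  ∪ pre   = {ball_in(b4,rmA)} ∪ {carry(b3,right), robot_in(rmD)}
          = {ball_in(b4,rmA), carry(b3,right), robot_in(rmD)}

== RESULT ==
["ball_in(b4,rmA)", "carry(b3,right)", "robot_in(rmD)"]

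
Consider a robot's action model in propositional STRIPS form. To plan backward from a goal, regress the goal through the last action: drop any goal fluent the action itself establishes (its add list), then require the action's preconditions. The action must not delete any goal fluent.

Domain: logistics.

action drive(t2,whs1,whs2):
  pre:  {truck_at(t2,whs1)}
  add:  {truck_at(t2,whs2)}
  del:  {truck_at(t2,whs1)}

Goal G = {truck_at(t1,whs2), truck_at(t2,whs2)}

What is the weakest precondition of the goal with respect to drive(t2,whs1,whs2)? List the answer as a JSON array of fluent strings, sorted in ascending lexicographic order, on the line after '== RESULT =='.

Regress:
  G ∩ del = {}  (empty — regression defined)
  G \ add = {truck_at(t1,whs2), truck_at(t2,whs2)} \ {truck_at(t2,whs2)} = {truck_at(t1,whs2)}
  ∪ pre   = {truck_at(t1,whs2)} ∪ {truck_at(t2,whs1)}
          = {truck_at(t1,whs2), truck_at(t2,whs1)}

== RESULT ==
["truck_at(t1,whs2)", "truck_at(t2,whs1)"]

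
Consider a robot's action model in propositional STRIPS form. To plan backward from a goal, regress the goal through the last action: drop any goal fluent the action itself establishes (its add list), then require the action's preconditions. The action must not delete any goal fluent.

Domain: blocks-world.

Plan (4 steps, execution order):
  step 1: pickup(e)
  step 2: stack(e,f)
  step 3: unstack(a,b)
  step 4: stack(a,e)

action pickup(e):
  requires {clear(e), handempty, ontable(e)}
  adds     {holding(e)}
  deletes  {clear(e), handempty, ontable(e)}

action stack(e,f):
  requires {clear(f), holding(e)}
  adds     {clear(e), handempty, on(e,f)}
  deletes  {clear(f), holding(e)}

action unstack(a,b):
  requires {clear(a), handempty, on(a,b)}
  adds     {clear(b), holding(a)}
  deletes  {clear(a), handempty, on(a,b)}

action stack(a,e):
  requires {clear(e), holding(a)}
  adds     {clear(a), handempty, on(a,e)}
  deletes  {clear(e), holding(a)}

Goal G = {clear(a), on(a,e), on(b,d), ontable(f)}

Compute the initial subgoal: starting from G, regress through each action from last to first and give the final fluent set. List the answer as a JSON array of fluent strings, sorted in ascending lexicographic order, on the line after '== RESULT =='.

Regress step by step:
  through step 4 (stack(a,e)): drop {clear(a), on(a,e)}, keep {on(b,d), ontable(f)}, require {clear(e), holding(a)}
    → {clear(e), holding(a), on(b,d), ontable(f)}
  through step 3 (unstack(a,b)): drop {holding(a)}, keep {clear(e), on(b,d), ontable(f)}, require {clear(a), handempty, on(a,b)}
    → {clear(a), clear(e), handempty, on(a,b), on(b,d), ontable(f)}
  through step 2 (stack(e,f)): drop {clear(e), handempty}, keep {clear(a), on(a,b), on(b,d), ontable(f)}, require {clear(f), holding(e)}
    → {clear(a), clear(f), holding(e), on(a,b), on(b,d), ontable(f)}
  through step 1 (pickup(e)): drop {holding(e)}, keep {clear(a), clear(f), on(a,b), on(b,d), ontable(f)}, require {clear(e), handempty, ontable(e)}
    → {clear(a), clear(e), clear(f), handempty, on(a,b), on(b,d), ontable(e), ontable(f)}

== RESULT ==
["clear(a)", "clear(e)", "clear(f)", "handempty", "on(a,b)", "on(b,d)", "ontable(e)", "ontable(f)"]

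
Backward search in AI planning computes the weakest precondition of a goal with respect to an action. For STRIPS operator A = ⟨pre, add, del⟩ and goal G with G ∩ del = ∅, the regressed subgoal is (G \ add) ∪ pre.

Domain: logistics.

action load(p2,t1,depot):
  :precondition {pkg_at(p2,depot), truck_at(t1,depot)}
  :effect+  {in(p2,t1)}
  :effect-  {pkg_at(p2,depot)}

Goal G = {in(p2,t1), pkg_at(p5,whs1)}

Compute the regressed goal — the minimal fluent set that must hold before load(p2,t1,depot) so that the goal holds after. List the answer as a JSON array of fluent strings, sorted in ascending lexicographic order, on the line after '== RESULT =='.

Compute (G \ add) ∪ pre:
  G ∩ del = {}  (empty — regression defined)
  G \ add = {in(p2,t1), pkg_at(p5,whs1)} \ {in(p2,t1)} = {pkg_at(p5,whs1)}
  ∪ pre   = {pkg_at(p5,whs1)} ∪ {pkg_at(p2,depot), truck_at(t1,depot)}
          = {pkg_at(p2,depot), pkg_at(p5,whs1), truck_at(t1,depot)}

== RESULT ==
["pkg_at(p2,depot)", "pkg_at(p5,whs1)", "truck_at(t1,depot)"]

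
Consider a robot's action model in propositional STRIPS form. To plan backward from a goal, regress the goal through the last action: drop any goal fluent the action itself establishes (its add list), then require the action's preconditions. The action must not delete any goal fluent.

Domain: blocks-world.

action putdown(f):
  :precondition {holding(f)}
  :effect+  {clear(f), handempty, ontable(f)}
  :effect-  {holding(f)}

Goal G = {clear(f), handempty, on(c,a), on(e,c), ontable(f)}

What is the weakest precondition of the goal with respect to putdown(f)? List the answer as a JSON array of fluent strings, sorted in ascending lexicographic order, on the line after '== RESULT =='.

Regress:
  G ∩ del = {}  (empty — regression defined)
  G \ add = {clear(f), handempty, on(c,a), on(e,c), ontable(f)} \ {clear(f), handempty, ontable(f)} = {on(c,a), on(e,c)}
  ∪ pre   = {on(c,a), on(e,c)} ∪ {holding(f)}
          = {holding(f), on(c,a), on(e,c)}

== RESULT ==
["holding(f)", "on(c,a)", "on(e,c)"]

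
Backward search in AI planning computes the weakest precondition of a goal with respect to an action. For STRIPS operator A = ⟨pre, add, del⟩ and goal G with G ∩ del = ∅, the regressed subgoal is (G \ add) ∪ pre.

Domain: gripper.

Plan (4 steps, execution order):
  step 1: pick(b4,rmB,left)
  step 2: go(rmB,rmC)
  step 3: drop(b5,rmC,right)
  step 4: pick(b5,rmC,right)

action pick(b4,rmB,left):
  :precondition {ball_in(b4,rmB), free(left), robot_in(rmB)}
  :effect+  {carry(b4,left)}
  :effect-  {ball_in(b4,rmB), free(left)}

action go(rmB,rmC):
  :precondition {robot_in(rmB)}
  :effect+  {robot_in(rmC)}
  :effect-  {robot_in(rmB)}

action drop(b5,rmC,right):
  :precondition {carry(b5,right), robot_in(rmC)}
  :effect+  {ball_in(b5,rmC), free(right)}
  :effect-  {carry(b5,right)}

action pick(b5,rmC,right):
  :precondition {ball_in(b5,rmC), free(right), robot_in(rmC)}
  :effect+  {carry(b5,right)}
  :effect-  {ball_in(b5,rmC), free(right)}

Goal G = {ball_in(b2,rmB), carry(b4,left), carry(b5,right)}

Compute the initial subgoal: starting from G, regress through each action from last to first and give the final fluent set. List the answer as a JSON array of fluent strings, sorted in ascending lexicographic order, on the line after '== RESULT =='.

Regress step by step:
  through step 4 (pick(b5,rmC,right)): drop {carry(b5,right)}, keep {ball_in(b2,rmB), carry(b4,left)}, require {ball_in(b5,rmC), free(right), robot_in(rmC)}
    → {ball_in(b2,rmB), ball_in(b5,rmC), carry(b4,left), free(right), robot_in(rmC)}
  through step 3 (drop(b5,rmC,right)): drop {ball_in(b5,rmC), free(right)}, keep {ball_in(b2,rmB), carry(b4,left), robot_in(rmC)}, require {carry(b5,right), robot_in(rmC)}
    → {ball_in(b2,rmB), carry(b4,left), carry(b5,right), robot_in(rmC)}
  through step 2 (go(rmB,rmC)): drop {robot_in(rmC)}, keep {ball_in(b2,rmB), carry(b4,left), carry(b5,right)}, require {robot_in(rmB)}
    → {ball_in(b2,rmB), carry(b4,left), carry(b5,right), robot_in(rmB)}
  through step 1 (pick(b4,rmB,left)): drop {carry(b4,left)}, keep {ball_in(b2,rmB), carry(b5,right), robot_in(rmB)}, require {ball_in(b4,rmB), free(left), robot_in(rmB)}
    → {ball_in(b2,rmB), ball_in(b4,rmB), carry(b5,right), free(left), robot_in(rmB)}

== RESULT ==
["ball_in(b2,rmB)", "ball_in(b4,rmB)", "carry(b5,right)", "free(left)", "robot_in(rmB)"]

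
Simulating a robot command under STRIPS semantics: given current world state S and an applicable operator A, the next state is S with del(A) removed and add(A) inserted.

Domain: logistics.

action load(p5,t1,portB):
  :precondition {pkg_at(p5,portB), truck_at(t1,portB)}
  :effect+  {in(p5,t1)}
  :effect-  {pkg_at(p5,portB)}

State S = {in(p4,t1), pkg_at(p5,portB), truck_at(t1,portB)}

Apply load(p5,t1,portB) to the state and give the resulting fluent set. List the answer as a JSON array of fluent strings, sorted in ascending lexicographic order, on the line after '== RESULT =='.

Progress:
  pre ⊆ S: {pkg_at(p5,portB), truck_at(t1,portB)} ⊆ S  — applicable
  S \ del = {in(p4,t1), truck_at(t1,portB)}
  ∪ add   = {in(p4,t1), in(p5,t1), truck_at(t1,portB)}

== RESULT ==
["in(p4,t1)", "in(p5,t1)", "truck_at(t1,portB)"]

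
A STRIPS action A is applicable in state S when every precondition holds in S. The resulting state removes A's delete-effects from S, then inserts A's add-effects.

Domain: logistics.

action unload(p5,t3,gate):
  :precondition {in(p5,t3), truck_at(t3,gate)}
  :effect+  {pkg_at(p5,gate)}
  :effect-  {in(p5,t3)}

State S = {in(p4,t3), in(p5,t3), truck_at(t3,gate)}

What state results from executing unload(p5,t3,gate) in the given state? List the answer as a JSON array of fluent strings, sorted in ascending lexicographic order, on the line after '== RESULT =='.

Compute (S \ del) ∪ add:
  pre ⊆ S: {in(p5,t3), truck_at(t3,gate)} ⊆ S  — applicable
  S \ del = {in(p4,t3), truck_at(t3,gate)}
  ∪ add   = {in(p4,t3), pkg_at(p5,gate), truck_at(t3,gate)}

== RESULT ==
["in(p4,t3)", "pkg_at(p5,gate)", "truck_at(t3,gate)"]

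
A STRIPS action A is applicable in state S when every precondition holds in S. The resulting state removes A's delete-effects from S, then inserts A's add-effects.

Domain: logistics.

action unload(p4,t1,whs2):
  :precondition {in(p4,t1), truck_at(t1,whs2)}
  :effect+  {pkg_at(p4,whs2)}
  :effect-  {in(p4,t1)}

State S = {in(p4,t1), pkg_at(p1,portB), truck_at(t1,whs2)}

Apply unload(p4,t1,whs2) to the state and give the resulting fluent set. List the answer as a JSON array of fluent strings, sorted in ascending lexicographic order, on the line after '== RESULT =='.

Compute (S \ del) ∪ add:
  pre ⊆ S: {in(p4,t1), truck_at(t1,whs2)} ⊆ S  — applicable
  S \ del = {pkg_at(p1,portB), truck_at(t1,whs2)}
  ∪ add   = {pkg_at(p1,portB), pkg_at(p4,whs2), truck_at(t1,whs2)}

== RESULT ==
["pkg_at(p1,portB)", "pkg_at(p4,whs2)", "truck_at(t1,whs2)"]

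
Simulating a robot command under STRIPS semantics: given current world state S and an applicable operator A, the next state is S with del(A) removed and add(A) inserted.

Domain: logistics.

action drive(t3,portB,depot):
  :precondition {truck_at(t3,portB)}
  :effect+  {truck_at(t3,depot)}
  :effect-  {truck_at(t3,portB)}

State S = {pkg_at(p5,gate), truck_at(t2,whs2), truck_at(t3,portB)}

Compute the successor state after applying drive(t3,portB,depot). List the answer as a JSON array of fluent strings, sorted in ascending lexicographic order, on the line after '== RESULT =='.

Compute (S \ del) ∪ add:
  pre ⊆ S: {truck_at(t3,portB)} ⊆ S  — applicable
  S \ del = {pkg_at(p5,gate), truck_at(t2,whs2)}
  ∪ add   = {pkg_at(p5,gate), truck_at(t2,whs2), truck_at(t3,depot)}

== RESULT ==
["pkg_at(p5,gate)", "truck_at(t2,whs2)", "truck_at(t3,depot)"]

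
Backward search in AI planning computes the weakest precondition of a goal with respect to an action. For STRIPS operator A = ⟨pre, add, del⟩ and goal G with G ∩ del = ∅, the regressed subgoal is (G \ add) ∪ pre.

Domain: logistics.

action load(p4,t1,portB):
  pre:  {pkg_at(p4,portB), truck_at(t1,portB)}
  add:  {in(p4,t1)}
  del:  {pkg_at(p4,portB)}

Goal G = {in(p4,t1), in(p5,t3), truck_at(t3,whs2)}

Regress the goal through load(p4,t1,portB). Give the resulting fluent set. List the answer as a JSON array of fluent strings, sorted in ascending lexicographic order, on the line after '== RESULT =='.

Regress:
  G ∩ del = {}  (empty — regression defined)
  G \ add = {in(p4,t1), in(p5,t3), truck_at(t3,whs2)} \ {in(p4,t1)} = {in(p5,t3), truck_at(t3,whs2)}
  ∪ pre   = {in(p5,t3), truck_at(t3,whs2)} ∪ {pkg_at(p4,portB), truck_at(t1,portB)}
          = {in(p5,t3), pkg_at(p4,portB), truck_at(t1,portB), truck_at(t3,whs2)}

== RESULT ==
["in(p5,t3)", "pkg_at(p4,portB)", "truck_at(t1,portB)", "truck_at(t3,whs2)"]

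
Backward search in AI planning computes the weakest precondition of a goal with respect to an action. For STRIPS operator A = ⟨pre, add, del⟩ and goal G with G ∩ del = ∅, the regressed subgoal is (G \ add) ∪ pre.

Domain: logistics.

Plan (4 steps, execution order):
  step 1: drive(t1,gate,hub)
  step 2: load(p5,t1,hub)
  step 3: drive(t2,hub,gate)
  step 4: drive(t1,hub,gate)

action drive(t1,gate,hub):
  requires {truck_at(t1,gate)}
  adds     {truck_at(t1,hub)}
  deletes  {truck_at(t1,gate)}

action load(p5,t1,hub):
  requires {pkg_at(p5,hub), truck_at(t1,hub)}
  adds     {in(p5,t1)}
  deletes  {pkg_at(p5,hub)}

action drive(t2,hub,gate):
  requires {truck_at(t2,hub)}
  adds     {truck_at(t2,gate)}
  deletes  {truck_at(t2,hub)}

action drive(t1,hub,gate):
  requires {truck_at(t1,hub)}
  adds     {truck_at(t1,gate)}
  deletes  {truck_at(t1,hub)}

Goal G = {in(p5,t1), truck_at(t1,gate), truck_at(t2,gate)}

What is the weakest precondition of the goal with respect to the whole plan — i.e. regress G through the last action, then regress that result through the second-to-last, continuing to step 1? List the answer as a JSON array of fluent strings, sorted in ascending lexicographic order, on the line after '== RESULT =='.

Work backward from the goal:
  through step 4 (drive(t1,hub,gate)): drop {truck_at(t1,gate)}, keep {in(p5,t1), truck_at(t2,gate)}, require {truck_at(t1,hub)}
    → {in(p5,t1), truck_at(t1,hub), truck_at(t2,gate)}
  through step 3 (drive(t2,hub,gate)): drop {truck_at(t2,gate)}, keep {in(p5,t1), truck_at(t1,hub)}, require {truck_at(t2,hub)}
    → {in(p5,t1), truck_at(t1,hub), truck_at(t2,hub)}
  through step 2 (load(p5,t1,hub)): drop {in(p5,t1)}, keep {truck_at(t1,hub), truck_at(t2,hub)}, require {pkg_at(p5,hub), truck_at(t1,hub)}
    → {pkg_at(p5,hub), truck_at(t1,hub), truck_at(t2,hub)}
  through step 1 (drive(t1,gate,hub)): drop {truck_at(t1,hub)}, keep {pkg_at(p5,hub), truck_at(t2,hub)}, require {truck_at(t1,gate)}
    → {pkg_at(p5,hub), truck_at(t1,gate), truck_at(t2,hub)}

== RESULT ==
["pkg_at(p5,hub)", "truck_at(t1,gate)", "truck_at(t2,hub)"]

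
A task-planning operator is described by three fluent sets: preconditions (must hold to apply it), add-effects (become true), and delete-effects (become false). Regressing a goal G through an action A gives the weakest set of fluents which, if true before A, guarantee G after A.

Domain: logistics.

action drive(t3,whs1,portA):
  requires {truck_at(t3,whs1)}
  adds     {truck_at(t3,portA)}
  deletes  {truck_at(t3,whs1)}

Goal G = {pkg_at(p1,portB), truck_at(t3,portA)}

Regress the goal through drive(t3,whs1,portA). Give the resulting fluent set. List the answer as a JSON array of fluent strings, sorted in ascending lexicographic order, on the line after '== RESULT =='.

Regress:
  G ∩ del = {}  (empty — regression defined)
  G \ add = {pkg_at(p1,portB), truck_at(t3,portA)} \ {truck_at(t3,portA)} = {pkg_at(p1,portB)}
  ∪ pre   = {pkg_at(p1,portB)} ∪ {truck_at(t3,whs1)}
          = {pkg_at(p1,portB), truck_at(t3,whs1)}

== RESULT ==
["pkg_at(p1,portB)", "truck_at(t3,whs1)"]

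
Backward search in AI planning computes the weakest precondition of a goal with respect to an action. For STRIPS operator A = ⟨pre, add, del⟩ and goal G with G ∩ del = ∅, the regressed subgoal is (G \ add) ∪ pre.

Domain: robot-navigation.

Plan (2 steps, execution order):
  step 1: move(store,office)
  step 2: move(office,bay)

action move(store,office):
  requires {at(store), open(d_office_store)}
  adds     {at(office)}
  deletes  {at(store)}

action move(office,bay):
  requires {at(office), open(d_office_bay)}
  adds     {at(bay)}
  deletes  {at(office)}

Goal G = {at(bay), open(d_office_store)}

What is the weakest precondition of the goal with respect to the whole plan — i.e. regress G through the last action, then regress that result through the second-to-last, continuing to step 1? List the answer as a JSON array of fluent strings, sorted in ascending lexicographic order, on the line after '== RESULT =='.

Work backward from the goal:
  through step 2 (move(office,bay)): drop {at(bay)}, keep {open(d_office_store)}, require {at(office), open(d_office_bay)}
    → {at(office), open(d_office_bay), open(d_office_store)}
  through step 1 (move(store,office)): drop {at(office)}, keep {open(d_office_bay), open(d_office_store)}, require {at(store), open(d_office_store)}
    → {at(store), open(d_office_bay), open(d_office_store)}

== RESULT ==
["at(store)", "open(d_office_bay)", "open(d_office_store)"]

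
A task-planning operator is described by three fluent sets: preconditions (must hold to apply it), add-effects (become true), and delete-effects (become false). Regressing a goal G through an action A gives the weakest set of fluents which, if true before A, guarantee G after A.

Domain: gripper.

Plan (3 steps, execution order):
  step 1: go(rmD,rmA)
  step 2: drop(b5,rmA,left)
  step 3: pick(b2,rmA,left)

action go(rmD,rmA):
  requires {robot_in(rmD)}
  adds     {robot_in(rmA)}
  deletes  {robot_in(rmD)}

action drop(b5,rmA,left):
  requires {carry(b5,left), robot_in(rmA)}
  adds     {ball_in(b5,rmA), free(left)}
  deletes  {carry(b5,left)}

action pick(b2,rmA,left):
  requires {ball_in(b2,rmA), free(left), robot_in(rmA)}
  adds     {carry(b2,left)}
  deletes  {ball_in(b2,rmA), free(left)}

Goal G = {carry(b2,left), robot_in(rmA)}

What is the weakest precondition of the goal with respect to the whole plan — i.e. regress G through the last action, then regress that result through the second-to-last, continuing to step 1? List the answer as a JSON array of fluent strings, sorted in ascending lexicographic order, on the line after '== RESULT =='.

Work backward from the goal:
  through step 3 (pick(b2,rmA,left)): drop {carry(b2,left)}, keep {robot_in(rmA)}, require {ball_in(b2,rmA), free(left), robot_in(rmA)}
    → {ball_in(b2,rmA), free(left), robot_in(rmA)}
  through step 2 (drop(b5,rmA,left)): drop {free(left)}, keep {ball_in(b2,rmA), robot_in(rmA)}, require {carry(b5,left), robot_in(rmA)}
    → {ball_in(b2,rmA), carry(b5,left), robot_in(rmA)}
  through step 1 (go(rmD,rmA)): drop {robot_in(rmA)}, keep {ball_in(b2,rmA), carry(b5,left)}, require {robot_in(rmD)}
    → {ball_in(b2,rmA), carry(b5,left), robot_in(rmD)}

== RESULT ==
["ball_in(b2,rmA)", "carry(b5,left)", "robot_in(rmD)"]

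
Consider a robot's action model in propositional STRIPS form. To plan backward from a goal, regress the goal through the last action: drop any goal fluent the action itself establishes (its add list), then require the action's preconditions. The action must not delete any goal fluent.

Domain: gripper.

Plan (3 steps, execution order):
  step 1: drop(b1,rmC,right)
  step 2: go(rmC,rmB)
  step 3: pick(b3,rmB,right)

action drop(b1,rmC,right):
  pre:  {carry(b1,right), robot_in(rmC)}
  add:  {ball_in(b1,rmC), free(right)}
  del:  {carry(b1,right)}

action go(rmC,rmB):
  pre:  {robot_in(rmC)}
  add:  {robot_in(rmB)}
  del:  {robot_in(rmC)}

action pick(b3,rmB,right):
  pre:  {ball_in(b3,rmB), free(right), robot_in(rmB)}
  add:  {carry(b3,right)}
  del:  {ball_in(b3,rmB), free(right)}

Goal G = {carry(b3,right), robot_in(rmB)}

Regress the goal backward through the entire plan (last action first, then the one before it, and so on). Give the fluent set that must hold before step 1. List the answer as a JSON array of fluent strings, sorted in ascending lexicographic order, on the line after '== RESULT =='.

Work backward from the goal:
  through step 3 (pick(b3,rmB,right)): drop {carry(b3,right)}, keep {robot_in(rmB)}, require {ball_in(b3,rmB), free(right), robot_in(rmB)}
    → {ball_in(b3,rmB), free(right), robot_in(rmB)}
  through step 2 (go(rmC,rmB)): drop {robot_in(rmB)}, keep {ball_in(b3,rmB), free(right)}, require {robot_in(rmC)}
    → {ball_in(b3,rmB), free(right), robot_in(rmC)}
  through step 1 (drop(b1,rmC,right)): drop {free(right)}, keep {ball_in(b3,rmB), robot_in(rmC)}, require {carry(b1,right), robot_in(rmC)}
    → {ball_in(b3,rmB), carry(b1,right), robot_in(rmC)}

== RESULT ==
["ball_in(b3,rmB)", "carry(b1,right)", "robot_in(rmC)"]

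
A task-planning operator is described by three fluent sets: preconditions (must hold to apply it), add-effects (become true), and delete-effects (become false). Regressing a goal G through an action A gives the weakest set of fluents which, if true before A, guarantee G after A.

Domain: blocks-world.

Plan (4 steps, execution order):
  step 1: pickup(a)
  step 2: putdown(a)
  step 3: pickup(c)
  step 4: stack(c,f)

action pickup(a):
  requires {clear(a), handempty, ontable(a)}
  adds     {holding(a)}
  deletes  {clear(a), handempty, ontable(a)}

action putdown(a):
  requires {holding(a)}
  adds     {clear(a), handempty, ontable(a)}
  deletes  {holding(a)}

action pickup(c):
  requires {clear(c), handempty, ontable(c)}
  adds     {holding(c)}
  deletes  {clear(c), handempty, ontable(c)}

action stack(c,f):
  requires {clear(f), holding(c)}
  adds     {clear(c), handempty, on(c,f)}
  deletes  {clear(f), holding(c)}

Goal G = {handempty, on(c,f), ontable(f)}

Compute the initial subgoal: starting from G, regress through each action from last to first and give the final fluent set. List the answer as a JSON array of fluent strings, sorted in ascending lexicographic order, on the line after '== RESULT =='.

Regress step by step:
  through step 4 (stack(c,f)): drop {handempty, on(c,f)}, keep {ontable(f)}, require {clear(f), holding(c)}
    → {clear(f), holding(c), ontable(f)}
  through step 3 (pickup(c)): drop {holding(c)}, keep {clear(f), ontable(f)}, require {clear(c), handempty, ontable(c)}
    → {clear(c), clear(f), handempty, ontable(c), ontable(f)}
  through step 2 (putdown(a)): drop {handempty}, keep {clear(c), clear(f), ontable(c), ontable(f)}, require {holding(a)}
    → {clear(c), clear(f), holding(a), ontable(c), ontable(f)}
  through step 1 (pickup(a)): drop {holding(a)}, keep {clear(c), clear(f), ontable(c), ontable(f)}, require {clear(a), handempty, ontable(a)}
    → {clear(a), clear(c), clear(f), handempty, ontable(a), ontable(c), ontable(f)}

== RESULT ==
["clear(a)", "clear(c)", "clear(f)", "handempty", "ontable(a)", "ontable(c)", "ontable(f)"]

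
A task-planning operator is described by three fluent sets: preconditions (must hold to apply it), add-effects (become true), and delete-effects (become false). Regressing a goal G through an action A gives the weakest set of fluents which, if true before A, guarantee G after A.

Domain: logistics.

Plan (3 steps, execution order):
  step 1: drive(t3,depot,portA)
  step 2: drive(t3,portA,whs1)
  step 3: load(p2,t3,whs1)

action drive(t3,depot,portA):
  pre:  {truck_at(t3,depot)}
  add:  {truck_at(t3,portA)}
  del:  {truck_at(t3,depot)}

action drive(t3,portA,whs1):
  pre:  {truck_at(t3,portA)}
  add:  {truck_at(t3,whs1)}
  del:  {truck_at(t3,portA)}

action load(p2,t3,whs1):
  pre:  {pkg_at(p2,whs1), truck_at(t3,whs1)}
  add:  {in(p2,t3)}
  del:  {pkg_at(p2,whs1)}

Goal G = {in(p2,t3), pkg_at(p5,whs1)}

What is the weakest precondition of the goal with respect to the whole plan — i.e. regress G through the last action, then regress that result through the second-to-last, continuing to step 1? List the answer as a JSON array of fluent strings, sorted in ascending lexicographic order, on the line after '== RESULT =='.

Work backward from the goal:
  through step 3 (load(p2,t3,whs1)): drop {in(p2,t3)}, keep {pkg_at(p5,whs1)}, require {pkg_at(p2,whs1), truck_at(t3,whs1)}
    → {pkg_at(p2,whs1), pkg_at(p5,whs1), truck_at(t3,whs1)}
  through step 2 (drive(t3,portA,whs1)): drop {truck_at(t3,whs1)}, keep {pkg_at(p2,whs1), pkg_at(p5,whs1)}, require {truck_at(t3,portA)}
    → {pkg_at(p2,whs1), pkg_at(p5,whs1), truck_at(t3,portA)}
  through step 1 (drive(t3,depot,portA)): drop {truck_at(t3,portA)}, keep {pkg_at(p2,whs1), pkg_at(p5,whs1)}, require {truck_at(t3,depot)}
    → {pkg_at(p2,whs1), pkg_at(p5,whs1), truck_at(t3,depot)}

== RESULT ==
["pkg_at(p2,whs1)", "pkg_at(p5,whs1)", "truck_at(t3,depot)"]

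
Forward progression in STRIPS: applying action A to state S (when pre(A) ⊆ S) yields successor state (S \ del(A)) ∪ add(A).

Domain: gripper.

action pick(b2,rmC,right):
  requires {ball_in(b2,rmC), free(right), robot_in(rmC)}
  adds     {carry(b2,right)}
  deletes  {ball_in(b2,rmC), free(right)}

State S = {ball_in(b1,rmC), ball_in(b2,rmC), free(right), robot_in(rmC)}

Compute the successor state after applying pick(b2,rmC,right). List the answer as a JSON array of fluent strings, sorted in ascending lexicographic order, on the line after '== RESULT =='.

Compute (S \ del) ∪ add:
  pre ⊆ S: {ball_in(b2,rmC), free(right), robot_in(rmC)} ⊆ S  — applicable
  S \ del = {ball_in(b1,rmC), robot_in(rmC)}
  ∪ add   = {ball_in(b1,rmC), carry(b2,right), robot_in(rmC)}

== RESULT ==
["ball_in(b1,rmC)", "carry(b2,right)", "robot_in(rmC)"]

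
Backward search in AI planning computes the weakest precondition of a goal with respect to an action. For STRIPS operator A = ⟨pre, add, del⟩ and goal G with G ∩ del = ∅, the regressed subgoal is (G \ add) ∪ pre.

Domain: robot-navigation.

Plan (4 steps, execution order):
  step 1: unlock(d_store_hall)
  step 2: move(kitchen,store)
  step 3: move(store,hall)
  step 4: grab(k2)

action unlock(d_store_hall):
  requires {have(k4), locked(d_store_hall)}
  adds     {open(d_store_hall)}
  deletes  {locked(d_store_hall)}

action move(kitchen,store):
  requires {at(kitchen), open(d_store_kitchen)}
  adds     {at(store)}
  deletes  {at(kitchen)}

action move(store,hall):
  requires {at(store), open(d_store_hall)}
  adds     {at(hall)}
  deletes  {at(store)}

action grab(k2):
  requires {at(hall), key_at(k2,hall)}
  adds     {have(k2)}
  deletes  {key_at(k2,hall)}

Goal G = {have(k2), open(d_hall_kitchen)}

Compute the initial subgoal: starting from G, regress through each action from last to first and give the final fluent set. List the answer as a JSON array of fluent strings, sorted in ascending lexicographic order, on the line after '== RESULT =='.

Work backward from the goal:
  through step 4 (grab(k2)): drop {have(k2)}, keep {open(d_hall_kitchen)}, require {at(hall), key_at(k2,hall)}
    → {at(hall), key_at(k2,hall), open(d_hall_kitchen)}
  through step 3 (move(store,hall)): drop {at(hall)}, keep {key_at(k2,hall), open(d_hall_kitchen)}, require {at(store), open(d_store_hall)}
    → {at(store), key_at(k2,hall), open(d_hall_kitchen), open(d_store_hall)}
  through step 2 (move(kitchen,store)): drop {at(store)}, keep {key_at(k2,hall), open(d_hall_kitchen), open(d_store_hall)}, require {at(kitchen), open(d_store_kitchen)}
    → {at(kitchen), key_at(k2,hall), open(d_hall_kitchen), open(d_store_hall), open(d_store_kitchen)}
  through step 1 (unlock(d_store_hall)): drop {open(d_store_hall)}, keep {at(kitchen), key_at(k2,hall), open(d_hall_kitchen), open(d_store_kitchen)}, require {have(k4), locked(d_store_hall)}
    → {at(kitchen), have(k4), key_at(k2,hall), locked(d_store_hall), open(d_hall_kitchen), open(d_store_kitchen)}

== RESULT ==
["at(kitchen)", "have(k4)", "key_at(k2,hall)", "locked(d_store_hall)", "open(d_hall_kitchen)", "open(d_store_kitchen)"]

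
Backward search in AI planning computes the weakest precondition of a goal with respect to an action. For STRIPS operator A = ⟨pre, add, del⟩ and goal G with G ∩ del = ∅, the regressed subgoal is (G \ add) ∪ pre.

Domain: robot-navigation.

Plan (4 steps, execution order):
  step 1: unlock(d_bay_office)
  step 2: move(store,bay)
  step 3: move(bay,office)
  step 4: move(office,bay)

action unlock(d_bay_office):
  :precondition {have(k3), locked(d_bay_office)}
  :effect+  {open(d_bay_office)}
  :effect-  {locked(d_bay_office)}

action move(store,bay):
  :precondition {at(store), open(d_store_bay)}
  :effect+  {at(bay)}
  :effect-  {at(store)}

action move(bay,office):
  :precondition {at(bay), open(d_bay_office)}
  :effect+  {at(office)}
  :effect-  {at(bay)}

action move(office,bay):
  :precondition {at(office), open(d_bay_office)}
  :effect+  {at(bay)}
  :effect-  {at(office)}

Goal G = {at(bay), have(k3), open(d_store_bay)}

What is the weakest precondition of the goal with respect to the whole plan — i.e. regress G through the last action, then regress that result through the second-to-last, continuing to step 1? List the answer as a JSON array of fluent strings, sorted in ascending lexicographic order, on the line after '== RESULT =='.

Regress step by step:
  through step 4 (move(office,bay)): drop {at(bay)}, keep {have(k3), open(d_store_bay)}, require {at(office), open(d_bay_office)}
    → {at(office), have(k3), open(d_bay_office), open(d_store_bay)}
  through step 3 (move(bay,office)): drop {at(office)}, keep {have(k3), open(d_bay_office), open(d_store_bay)}, require {at(bay), open(d_bay_office)}
    → {at(bay), have(k3), open(d_bay_office), open(d_store_bay)}
  through step 2 (move(store,bay)): drop {at(bay)}, keep {have(k3), open(d_bay_office), open(d_store_bay)}, require {at(store), open(d_store_bay)}
    → {at(store), have(k3), open(d_bay_office), open(d_store_bay)}
  through step 1 (unlock(d_bay_office)): drop {open(d_bay_office)}, keep {at(store), have(k3), open(d_store_bay)}, require {have(k3), locked(d_bay_office)}
    → {at(store), have(k3), locked(d_bay_office), open(d_store_bay)}

== RESULT ==
["at(store)", "have(k3)", "locked(d_bay_office)", "open(d_store_bay)"]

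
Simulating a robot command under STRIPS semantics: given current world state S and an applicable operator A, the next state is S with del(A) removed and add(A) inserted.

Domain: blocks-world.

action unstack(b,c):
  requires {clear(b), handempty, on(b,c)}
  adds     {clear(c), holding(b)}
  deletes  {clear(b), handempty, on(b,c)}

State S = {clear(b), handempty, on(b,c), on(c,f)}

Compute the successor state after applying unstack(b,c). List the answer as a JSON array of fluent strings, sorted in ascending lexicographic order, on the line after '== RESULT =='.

Progress:
  pre ⊆ S: {clear(b), handempty, on(b,c)} ⊆ S  — applicable
  S \ del = {on(c,f)}
  ∪ add   = {clear(c), holding(b), on(c,f)}

== RESULT ==
["clear(c)", "holding(b)", "on(c,f)"]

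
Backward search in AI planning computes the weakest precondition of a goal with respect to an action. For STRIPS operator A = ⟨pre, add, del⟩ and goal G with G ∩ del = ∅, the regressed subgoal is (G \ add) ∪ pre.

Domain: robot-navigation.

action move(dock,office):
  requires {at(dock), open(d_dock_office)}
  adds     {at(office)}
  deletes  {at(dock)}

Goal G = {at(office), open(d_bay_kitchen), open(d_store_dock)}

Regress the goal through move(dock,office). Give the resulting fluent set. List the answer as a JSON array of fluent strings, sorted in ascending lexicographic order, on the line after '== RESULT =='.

Regress:
  G ∩ del = {}  (empty — regression defined)
  G \ add = {at(office), open(d_bay_kitchen), open(d_store_dock)} \ {at(office)} = {open(d_bay_kitchen), open(d_store_dock)}
  ∪ pre   = {open(d_bay_kitchen), open(d_store_dock)} ∪ {at(dock), open(d_dock_office)}
          = {at(dock), open(d_bay_kitchen), open(d_dock_office), open(d_store_dock)}

== RESULT ==
["at(dock)", "open(d_bay_kitchen)", "open(d_dock_office)", "open(d_store_dock)"]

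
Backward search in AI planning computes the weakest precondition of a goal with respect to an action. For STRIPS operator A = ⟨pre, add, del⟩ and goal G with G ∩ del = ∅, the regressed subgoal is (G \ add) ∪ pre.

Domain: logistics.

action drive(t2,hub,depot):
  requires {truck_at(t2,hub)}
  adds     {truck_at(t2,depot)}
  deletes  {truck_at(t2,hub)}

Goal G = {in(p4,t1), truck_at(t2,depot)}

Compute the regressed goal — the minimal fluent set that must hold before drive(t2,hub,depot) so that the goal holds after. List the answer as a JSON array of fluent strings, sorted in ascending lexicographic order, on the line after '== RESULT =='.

Regress:
  G ∩ del = {}  (empty — regression defined)
  G \ add = {in(p4,t1), truck_at(t2,depot)} \ {truck_at(t2,depot)} = {in(p4,t1)}
  ∪ pre   = {in(p4,t1)} ∪ {truck_at(t2,hub)}
          = {in(p4,t1), truck_at(t2,hub)}

== RESULT ==
["in(p4,t1)", "truck_at(t2,hub)"]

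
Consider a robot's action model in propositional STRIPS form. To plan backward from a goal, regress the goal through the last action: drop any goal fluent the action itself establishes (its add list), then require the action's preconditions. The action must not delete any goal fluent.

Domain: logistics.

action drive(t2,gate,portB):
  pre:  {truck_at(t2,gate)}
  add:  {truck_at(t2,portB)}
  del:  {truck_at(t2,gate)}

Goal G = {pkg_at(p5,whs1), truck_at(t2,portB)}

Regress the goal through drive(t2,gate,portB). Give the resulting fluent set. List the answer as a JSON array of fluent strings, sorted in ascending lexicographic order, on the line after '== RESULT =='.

Compute (G \ add) ∪ pre:
  G ∩ del = {}  (empty — regression defined)
  G \ add = {pkg_at(p5,whs1), truck_at(t2,portB)} \ {truck_at(t2,portB)} = {pkg_at(p5,whs1)}
  ∪ pre   = {pkg_at(p5,whs1)} ∪ {truck_at(t2,gate)}
          = {pkg_at(p5,whs1), truck_at(t2,gate)}

== RESULT ==
["pkg_at(p5,whs1)", "truck_at(t2,gate)"]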